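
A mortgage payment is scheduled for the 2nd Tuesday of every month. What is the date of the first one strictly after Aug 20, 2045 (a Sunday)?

Sep 12, 2045

Aug 2045 starts on a Tuesday; its first Tuesday is the 1st, so the 2nd Tuesday is the 8th — Aug 8, 2045.
That is not after Aug 20, 2045, so look at Sep 2045.
Sep 2045 starts on a Friday; its first Tuesday is the 5th, so the 2nd Tuesday is the 12th — Sep 12, 2045.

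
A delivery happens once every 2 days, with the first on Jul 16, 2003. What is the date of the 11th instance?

Aug 5, 2003

The 11th occurrence is 10 intervals after the first: 10 × 2 = 20 days after Jul 16, 2003.
Jul has 31 days — 15 days to the end of Jul leaves 5.
5 days into Aug → Aug 5, 2003.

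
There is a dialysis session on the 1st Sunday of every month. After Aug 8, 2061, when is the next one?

Sep 4, 2061

Aug 2061 starts on a Monday, so its 1st Sunday is Aug 7, 2061 (6 days in).
That is not after Aug 8, 2061, so look at Sep 2061.
Sep 2061 starts on a Thursday, so its 1st Sunday is Sep 4, 2061 (3 days in).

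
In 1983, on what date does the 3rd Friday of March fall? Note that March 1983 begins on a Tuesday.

18 March 1983

March 1983 begins on a Tuesday, so the first Friday is March 4 (3 days later).
The 3rd Friday is 2 weeks later: 4 + 14 = 18.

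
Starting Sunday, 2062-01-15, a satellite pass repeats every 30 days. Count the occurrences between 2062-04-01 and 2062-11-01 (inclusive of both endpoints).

7

Occurrences land 30·i days after 2062-01-15 for i = 0, 1, 2, …
2062-04-01 is 76 days after the start; 76 ÷ 30 = 2 remainder 16; since the remainder is 16, round up to i = 3. First occurrence in the window: #4 on 2062-04-15 (3×30 = 90 days in).
2062-11-01 is 290 days after the start; 290 ÷ 30 = 9 remainder 20. Last occurrence in the window: #10 on 2062-10-12.
Occurrences #4 through #10: 7 in total.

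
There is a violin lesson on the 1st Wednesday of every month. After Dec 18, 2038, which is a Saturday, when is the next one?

Dec 2038 starts on a Wednesday, so its 1st Wednesday is Dec 1, 2038.
That is not after Dec 18, 2038, so look at Jan 2039.
Jan 2039 starts on a Saturday, so its 1st Wednesday is Jan 5, 2039 (4 days in).

Jan 5, 2039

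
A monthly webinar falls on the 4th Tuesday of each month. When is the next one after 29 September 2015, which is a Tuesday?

27 October 2015

September 2015 starts on a Tuesday; its first Tuesday is the 1st, so the 4th Tuesday is the 22nd — 22 September 2015.
That is not after 29 September 2015, so look at October 2015.
October 2015 starts on a Thursday; its first Tuesday is the 6th, so the 4th Tuesday is the 27th — 27 October 2015.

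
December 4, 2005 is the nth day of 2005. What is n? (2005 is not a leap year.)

338

Days in months before December: 31 + 28 + 31 + 30 + 31 + 30 + 31 + 31 + 30 + 31 + 30 = 334.
Plus 4 days into December → day 338.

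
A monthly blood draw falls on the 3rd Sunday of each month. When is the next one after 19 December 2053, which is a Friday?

December 2053 starts on a Monday; its first Sunday is the 7th, so the 3rd Sunday is the 21st — 21 December 2053.
21 December 2053 is after 19 December 2053, so that is the next one.

21 December 2053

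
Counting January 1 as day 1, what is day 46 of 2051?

15 February 2051

January has 31 days (46 − 31 = 15 remain).
15 into February → February 15.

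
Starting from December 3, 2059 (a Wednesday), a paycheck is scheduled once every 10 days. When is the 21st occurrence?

June 20, 2060

The 21st occurrence is 20 intervals after the first: 20 × 10 = 200 days after December 3, 2059.
December has 31 days — 28 days to the end of December leaves 172.
January has 31 days (141 left).
February has 29 days (112 left).
March has 31 days (81 left).
April has 30 days (51 left).
May has 31 days (20 left).
20 days into June → June 20, 2060.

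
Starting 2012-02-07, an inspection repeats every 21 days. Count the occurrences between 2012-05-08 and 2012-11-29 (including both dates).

10

Occurrences land 21·i days after 2012-02-07 for i = 0, 1, 2, …
2012-05-08 is 91 days after the start; 91 ÷ 21 = 4 remainder 7; since the remainder is 7, round up to i = 5. First occurrence in the window: #6 on 2012-05-22 (5×21 = 105 days in).
2012-11-29 is 296 days after the start; 296 ÷ 21 = 14 remainder 2. Last occurrence in the window: #15 on 2012-11-27.
Occurrences #6 through #15: 10 in total.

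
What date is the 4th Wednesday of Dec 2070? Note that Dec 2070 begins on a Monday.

Dec 24, 2070

Dec 2070 begins on a Monday, so the first Wednesday is Dec 3 (2 days later).
The 4th Wednesday is 3 weeks later: 3 + 21 = 24.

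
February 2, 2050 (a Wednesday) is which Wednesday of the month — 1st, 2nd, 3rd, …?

1st

Day 2 falls in week ⌈2/7⌉ of the month.
Days 1–7 hold the 1st Wednesday, 8–14 the 2nd, 15–21 the 3rd, 22–28 the 4th, 29–31 the 5th.
2 is in the range for the 1st.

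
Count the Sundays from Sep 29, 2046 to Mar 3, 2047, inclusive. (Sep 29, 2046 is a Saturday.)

23

Sep 29, 2046 is a Saturday; the first Sunday on or after it is Sep 30, 2046 (1 day later).
From Sep 30, 2046 to Mar 3, 2047: 0 + 31 + 30 + 31 + 31 + 28 + 3 = 154 days (rest of Sep, Oct, Nov, Dec, Jan, Feb, Mar).
154 ÷ 7 = 22 full weeks with remainder 0, so 22 more Sundays after the first → 23.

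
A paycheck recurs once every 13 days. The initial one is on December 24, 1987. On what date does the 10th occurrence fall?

The 10th occurrence is 9 intervals after the first: 9 × 13 = 117 days after December 24, 1987.
December has 31 days — 7 days to the end of December leaves 110.
January has 31 days (79 left).
February has 29 days (50 left).
March has 31 days (19 left).
19 days into April → April 19, 1988.

April 19, 1988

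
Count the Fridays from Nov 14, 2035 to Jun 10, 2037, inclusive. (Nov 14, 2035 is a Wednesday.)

Nov 14, 2035 is a Wednesday; the first Friday on or after it is Nov 16, 2035 (2 days later).
From Nov 16, 2035 to Jun 10, 2037: 45 + 366 + 161 = 572 days (rest of 2035, 2036, to Jun 10, 2037 in 2037).
572 ÷ 7 = 81 full weeks with remainder 5, so 81 more Fridays after the first → 82.

82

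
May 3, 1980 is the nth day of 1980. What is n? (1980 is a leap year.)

124

Days in months before May: 31 + 29 + 31 + 30 = 121.
Plus 3 days into May → day 124.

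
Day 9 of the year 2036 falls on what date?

9 into Jan → Jan 9.

Jan 9, 2036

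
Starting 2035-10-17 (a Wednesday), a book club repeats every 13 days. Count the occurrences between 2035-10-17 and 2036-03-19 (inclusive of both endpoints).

12

Occurrences land 13·i days after 2035-10-17 for i = 0, 1, 2, …
The window opens on the start date, so the first occurrence inside is #1 on 2035-10-17.
2036-03-19 is 154 days after the start; 154 ÷ 13 = 11 remainder 11. Last occurrence in the window: #12 on 2036-03-08.
Occurrences #1 through #12: 12 in total.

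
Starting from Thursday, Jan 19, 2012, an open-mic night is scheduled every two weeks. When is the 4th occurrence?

The 4th occurrence is 3 intervals after the first: 3 × 14 = 42 days after Jan 19, 2012.
Jan has 31 days — 12 days to the end of Jan leaves 30.
Feb has 29 days (1 left).
1 day into Mar → Mar 1, 2012.

Mar 1, 2012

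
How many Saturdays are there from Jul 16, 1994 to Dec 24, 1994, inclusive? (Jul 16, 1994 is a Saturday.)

Jul 16, 1994 is a Saturday; the first Saturday on or after it is Jul 16, 1994.
From Jul 16, 1994 to Dec 24, 1994: 15 + 31 + 30 + 31 + 30 + 24 = 161 days (rest of Jul, Aug, Sep, Oct, Nov, Dec).
161 ÷ 7 = 23 full weeks with remainder 0, so 23 more Saturdays after the first → 24.

24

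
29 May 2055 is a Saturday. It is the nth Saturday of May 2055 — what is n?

Day 29 falls in week ⌈29/7⌉ of the month.
Days 1–7 hold the 1st Saturday, 8–14 the 2nd, 15–21 the 3rd, 22–28 the 4th, 29–31 the 5th.
29 is in the range for the 5th.

5th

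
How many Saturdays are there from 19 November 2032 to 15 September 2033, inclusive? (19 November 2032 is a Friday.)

43

19 November 2032 is a Friday; the first Saturday on or after it is 20 November 2032 (1 day later).
From 20 November 2032 to 15 September 2033: 10 + 31 + 31 + 28 + 31 + 30 + 31 + 30 + 31 + 31 + 15 = 299 days (rest of November, December, January, February, March, April, May, June, July, August, September).
299 ÷ 7 = 42 full weeks with remainder 5, so 42 more Saturdays after the first → 43.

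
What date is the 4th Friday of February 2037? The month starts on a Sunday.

February 2037 begins on a Sunday, so the first Friday is February 6 (5 days later).
The 4th Friday is 3 weeks later: 6 + 21 = 27.

2037-02-27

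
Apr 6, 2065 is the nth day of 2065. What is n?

Days in months before Apr: 31 + 28 + 31 = 90.
Plus 6 days into Apr → day 96.

96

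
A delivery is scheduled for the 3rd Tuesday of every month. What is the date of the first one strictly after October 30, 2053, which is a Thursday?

November 18, 2053

October 2053 starts on a Wednesday; its first Tuesday is the 7th, so the 3rd Tuesday is the 21st — October 21, 2053.
That is not after October 30, 2053, so look at November 2053.
November 2053 starts on a Saturday; its first Tuesday is the 4th, so the 3rd Tuesday is the 18th — November 18, 2053.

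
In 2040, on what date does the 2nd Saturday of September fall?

The first Saturday of September 2040 is September 1.
The 2nd Saturday is 1 weeks later: 1 + 7 = 8.

8 September 2040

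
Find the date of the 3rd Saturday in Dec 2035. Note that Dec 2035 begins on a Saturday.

Dec 2035 begins on a Saturday, so the first Saturday is Dec 1.
The 3rd Saturday is 2 weeks later: 1 + 14 = 15.

Dec 15, 2035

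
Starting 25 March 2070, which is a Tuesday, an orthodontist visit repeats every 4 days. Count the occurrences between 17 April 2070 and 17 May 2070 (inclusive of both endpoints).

8

Occurrences land 4·i days after 25 March 2070 for i = 0, 1, 2, …
17 April 2070 is 23 days after the start; 23 ÷ 4 = 5 remainder 3; since the remainder is 3, round up to i = 6. First occurrence in the window: #7 on 18 April 2070 (6×4 = 24 days in).
17 May 2070 is 53 days after the start; 53 ÷ 4 = 13 remainder 1. Last occurrence in the window: #14 on 16 May 2070.
Occurrences #7 through #14: 8 in total.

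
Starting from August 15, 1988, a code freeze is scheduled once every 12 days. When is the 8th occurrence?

The 8th occurrence is 7 intervals after the first: 7 × 12 = 84 days after August 15, 1988.
August has 31 days — 16 days to the end of August leaves 68.
September has 30 days (38 left).
October has 31 days (7 left).
7 days into November → November 7, 1988.

November 7, 1988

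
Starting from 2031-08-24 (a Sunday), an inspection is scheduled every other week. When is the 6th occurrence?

2031-11-02

The 6th occurrence is 5 intervals after the first: 5 × 14 = 70 days after 2031-08-24.
August has 31 days — 7 days to the end of August leaves 63.
September has 30 days (33 left).
October has 31 days (2 left).
2 days into November → 2031-11-02.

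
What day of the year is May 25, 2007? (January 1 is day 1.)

Days in months before May: 31 + 28 + 31 + 30 = 120.
Plus 25 days into May → day 145.

145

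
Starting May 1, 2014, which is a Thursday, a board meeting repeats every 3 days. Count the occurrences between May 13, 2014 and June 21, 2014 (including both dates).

Occurrences land 3·i days after May 1, 2014 for i = 0, 1, 2, …
May 13, 2014 is 12 days after the start; 12 ÷ 3 = 4 remainder 0. First occurrence in the window: #5 on May 13, 2014 (4×3 = 12 days in).
June 21, 2014 is 51 days after the start; 51 ÷ 3 = 17 remainder 0. Last occurrence in the window: #18 on June 21, 2014.
Occurrences #5 through #18: 14 in total.

14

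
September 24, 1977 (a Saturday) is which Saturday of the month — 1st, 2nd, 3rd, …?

Day 24 falls in week ⌈24/7⌉ of the month.
Days 1–7 hold the 1st Saturday, 8–14 the 2nd, 15–21 the 3rd, 22–28 the 4th, 29–31 the 5th.
24 is in the range for the 4th.

4th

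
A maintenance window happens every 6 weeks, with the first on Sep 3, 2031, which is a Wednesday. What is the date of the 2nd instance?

Oct 15, 2031

The 2nd occurrence is 1 interval after the first: 1 × 42 = 42 days after Sep 3, 2031.
Sep has 30 days — 27 days to the end of Sep leaves 15.
15 days into Oct → Oct 15, 2031.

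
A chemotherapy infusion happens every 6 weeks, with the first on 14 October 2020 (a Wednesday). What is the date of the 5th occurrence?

The 5th occurrence is 4 intervals after the first: 4 × 42 = 168 days after 14 October 2020.
October has 31 days — 17 days to the end of October leaves 151.
November has 30 days (121 left).
December has 31 days (90 left).
January has 31 days (59 left).
February has 28 days (31 left).
31 days into March → 31 March 2021.

31 March 2021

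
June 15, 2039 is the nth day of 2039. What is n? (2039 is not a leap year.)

Days in months before June: 31 + 28 + 31 + 30 + 31 = 151.
Plus 15 days into June → day 166.

166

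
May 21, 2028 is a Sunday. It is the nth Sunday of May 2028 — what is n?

3rd

Day 21 falls in week ⌈21/7⌉ of the month.
Days 1–7 hold the 1st Sunday, 8–14 the 2nd, 15–21 the 3rd, 22–28 the 4th, 29–31 the 5th.
21 is in the range for the 3rd.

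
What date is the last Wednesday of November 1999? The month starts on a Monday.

November 1999 begins on a Monday, so the first Wednesday is November 3 (2 days later).
November 1999 has 30 days. Adding weeks: 3, 10, 17, 24 — the last one ≤ 30 is the 24th.

24 November 1999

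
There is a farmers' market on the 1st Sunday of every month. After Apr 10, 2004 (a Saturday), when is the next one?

May 2, 2004

Apr 2004 starts on a Thursday, so its 1st Sunday is Apr 4, 2004 (3 days in).
That is not after Apr 10, 2004, so look at May 2004.
May 2004 starts on a Saturday, so its 1st Sunday is May 2, 2004 (1 day in).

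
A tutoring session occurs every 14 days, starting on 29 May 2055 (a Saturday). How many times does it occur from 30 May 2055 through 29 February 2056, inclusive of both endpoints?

Occurrences land 14·i days after 29 May 2055 for i = 0, 1, 2, …
30 May 2055 is 1 day after the start; 1 ÷ 14 = 0 remainder 1; since the remainder is 1, round up to i = 1. First occurrence in the window: #2 on 12 June 2055 (1×14 = 14 days in).
29 February 2056 is 276 days after the start; 276 ÷ 14 = 19 remainder 10. Last occurrence in the window: #20 on 19 February 2056.
Occurrences #2 through #20: 19 in total.

19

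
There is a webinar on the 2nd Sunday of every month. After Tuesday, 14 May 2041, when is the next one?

9 June 2041

May 2041 starts on a Wednesday; its first Sunday is the 5th, so the 2nd Sunday is the 12th — 12 May 2041.
That is not after 14 May 2041, so look at June 2041.
June 2041 starts on a Saturday; its first Sunday is the 2nd, so the 2nd Sunday is the 9th — 9 June 2041.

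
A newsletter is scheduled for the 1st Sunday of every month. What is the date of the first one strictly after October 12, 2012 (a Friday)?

November 4, 2012

October 2012 starts on a Monday, so its 1st Sunday is October 7, 2012 (6 days in).
That is not after October 12, 2012, so look at November 2012.
November 2012 starts on a Thursday, so its 1st Sunday is November 4, 2012 (3 days in).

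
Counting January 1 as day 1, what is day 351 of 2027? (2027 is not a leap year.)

January has 31 days (351 − 31 = 320 remain).
February has 28 days (320 − 28 = 292 remain).
March has 31 days (292 − 31 = 261 remain).
April has 30 days (261 − 30 = 231 remain).
May has 31 days (231 − 31 = 200 remain).
June has 30 days (200 − 30 = 170 remain).
July has 31 days (170 − 31 = 139 remain).
August has 31 days (139 − 31 = 108 remain).
September has 30 days (108 − 30 = 78 remain).
October has 31 days (78 − 31 = 47 remain).
November has 30 days (47 − 30 = 17 remain).
17 into December → December 17.

17 December 2027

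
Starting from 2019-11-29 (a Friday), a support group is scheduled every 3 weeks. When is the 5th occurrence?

2020-02-21

The 5th occurrence is 4 intervals after the first: 4 × 21 = 84 days after 2019-11-29.
November has 30 days — 1 day to the end of November leaves 83.
December has 31 days (52 left).
January has 31 days (21 left).
21 days into February → 2020-02-21.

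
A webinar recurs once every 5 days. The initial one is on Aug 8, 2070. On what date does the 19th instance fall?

The 19th occurrence is 18 intervals after the first: 18 × 5 = 90 days after Aug 8, 2070.
Aug has 31 days — 23 days to the end of Aug leaves 67.
Sep has 30 days (37 left).
Oct has 31 days (6 left).
6 days into Nov → Nov 6, 2070.

Nov 6, 2070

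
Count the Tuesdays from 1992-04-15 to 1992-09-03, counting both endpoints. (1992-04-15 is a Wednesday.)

20

1992-04-15 is a Wednesday; the first Tuesday on or after it is 1992-04-21 (6 days later).
From 1992-04-21 to 1992-09-03: 9 + 31 + 30 + 31 + 31 + 3 = 135 days (rest of April, May, June, July, August, September).
135 ÷ 7 = 19 full weeks with remainder 2, so 19 more Tuesdays after the first → 20.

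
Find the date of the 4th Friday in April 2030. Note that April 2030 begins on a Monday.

2030-04-26

April 2030 begins on a Monday, so the first Friday is April 5 (4 days later).
The 4th Friday is 3 weeks later: 5 + 21 = 26.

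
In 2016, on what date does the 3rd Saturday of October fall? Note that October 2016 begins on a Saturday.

15 October 2016

October 2016 begins on a Saturday, so the first Saturday is October 1.
The 3rd Saturday is 2 weeks later: 1 + 14 = 15.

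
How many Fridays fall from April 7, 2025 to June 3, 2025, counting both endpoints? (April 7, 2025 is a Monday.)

8

April 7, 2025 is a Monday; the first Friday on or after it is April 11, 2025 (4 days later).
From April 11, 2025 to June 3, 2025: 19 + 31 + 3 = 53 days (rest of April, May, June).
53 ÷ 7 = 7 full weeks with remainder 4, so 7 more Fridays after the first → 8.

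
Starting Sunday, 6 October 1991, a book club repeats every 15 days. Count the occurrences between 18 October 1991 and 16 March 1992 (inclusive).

10

Occurrences land 15·i days after 6 October 1991 for i = 0, 1, 2, …
18 October 1991 is 12 days after the start; 12 ÷ 15 = 0 remainder 12; since the remainder is 12, round up to i = 1. First occurrence in the window: #2 on 21 October 1991 (1×15 = 15 days in).
16 March 1992 is 162 days after the start; 162 ÷ 15 = 10 remainder 12. Last occurrence in the window: #11 on 4 March 1992.
Occurrences #2 through #11: 10 in total.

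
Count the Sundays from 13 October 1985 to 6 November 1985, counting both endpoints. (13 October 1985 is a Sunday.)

13 October 1985 is a Sunday; the first Sunday on or after it is 13 October 1985.
From 13 October 1985 to 6 November 1985: 18 + 6 = 24 days (rest of October, November).
24 ÷ 7 = 3 full weeks with remainder 3, so 3 more Sundays after the first → 4.

4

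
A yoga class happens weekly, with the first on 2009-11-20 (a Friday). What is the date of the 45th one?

The 45th occurrence is 44 intervals after the first: 44 × 7 = 308 days after 2009-11-20.
November has 30 days — 10 days to the end of November leaves 298.
December has 31 days (267 left).
January has 31 days (236 left).
February has 28 days (208 left).
March has 31 days (177 left).
April has 30 days (147 left).
May has 31 days (116 left).
June has 30 days (86 left).
July has 31 days (55 left).
August has 31 days (24 left).
24 days into September → 2010-09-24.

2010-09-24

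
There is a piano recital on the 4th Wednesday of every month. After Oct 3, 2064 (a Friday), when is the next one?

Oct 2064 starts on a Wednesday; its first Wednesday is the 1st, so the 4th Wednesday is the 22nd — Oct 22, 2064.
Oct 22, 2064 is after Oct 3, 2064, so that is the next one.

Oct 22, 2064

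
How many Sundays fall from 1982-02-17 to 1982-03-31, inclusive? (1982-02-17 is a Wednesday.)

1982-02-17 is a Wednesday; the first Sunday on or after it is 1982-02-21 (4 days later).
From 1982-02-21 to 1982-03-31: 7 + 31 = 38 days (rest of February, March).
38 ÷ 7 = 5 full weeks with remainder 3, so 5 more Sundays after the first → 6.

6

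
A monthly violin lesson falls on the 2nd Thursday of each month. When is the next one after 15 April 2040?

10 May 2040

April 2040 starts on a Sunday; its first Thursday is the 5th, so the 2nd Thursday is the 12th — 12 April 2040.
That is not after 15 April 2040, so look at May 2040.
May 2040 starts on a Tuesday; its first Thursday is the 3rd, so the 2nd Thursday is the 10th — 10 May 2040.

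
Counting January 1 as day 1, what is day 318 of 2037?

Jan has 31 days (318 − 31 = 287 remain).
Feb has 28 days (287 − 28 = 259 remain).
Mar has 31 days (259 − 31 = 228 remain).
Apr has 30 days (228 − 30 = 198 remain).
May has 31 days (198 − 31 = 167 remain).
Jun has 30 days (167 − 30 = 137 remain).
Jul has 31 days (137 − 31 = 106 remain).
Aug has 31 days (106 − 31 = 75 remain).
Sep has 30 days (75 − 30 = 45 remain).
Oct has 31 days (45 − 31 = 14 remain).
14 into Nov → Nov 14.

Nov 14, 2037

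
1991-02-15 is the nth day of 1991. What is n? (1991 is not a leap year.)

Days in months before February: 31 = 31.
Plus 15 days into February → day 46.

46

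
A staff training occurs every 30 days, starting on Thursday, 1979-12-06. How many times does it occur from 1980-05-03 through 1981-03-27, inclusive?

Occurrences land 30·i days after 1979-12-06 for i = 0, 1, 2, …
1980-05-03 is 149 days after the start; 149 ÷ 30 = 4 remainder 29; since the remainder is 29, round up to i = 5. First occurrence in the window: #6 on 1980-05-04 (5×30 = 150 days in).
1981-03-27 is 477 days after the start; 477 ÷ 30 = 15 remainder 27. Last occurrence in the window: #16 on 1981-02-28.
Occurrences #6 through #16: 11 in total.

11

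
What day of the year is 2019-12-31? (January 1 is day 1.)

Days in months before December: 31 + 28 + 31 + 30 + 31 + 30 + 31 + 31 + 30 + 31 + 30 = 334.
Plus 31 days into December → day 365.

365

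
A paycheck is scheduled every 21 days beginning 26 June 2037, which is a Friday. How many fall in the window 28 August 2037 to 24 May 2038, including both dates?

Occurrences land 21·i days after 26 June 2037 for i = 0, 1, 2, …
28 August 2037 is 63 days after the start; 63 ÷ 21 = 3 remainder 0. First occurrence in the window: #4 on 28 August 2037 (3×21 = 63 days in).
24 May 2038 is 332 days after the start; 332 ÷ 21 = 15 remainder 17. Last occurrence in the window: #16 on 7 May 2038.
Occurrences #4 through #16: 13 in total.

13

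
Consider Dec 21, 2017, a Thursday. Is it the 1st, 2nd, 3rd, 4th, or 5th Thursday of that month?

Day 21 falls in week ⌈21/7⌉ of the month.
Days 1–7 hold the 1st Thursday, 8–14 the 2nd, 15–21 the 3rd, 22–28 the 4th, 29–31 the 5th.
21 is in the range for the 3rd.

3rd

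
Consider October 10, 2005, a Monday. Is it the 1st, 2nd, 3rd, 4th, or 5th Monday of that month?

2nd

Day 10 falls in week ⌈10/7⌉ of the month.
Days 1–7 hold the 1st Monday, 8–14 the 2nd, 15–21 the 3rd, 22–28 the 4th, 29–31 the 5th.
10 is in the range for the 2nd.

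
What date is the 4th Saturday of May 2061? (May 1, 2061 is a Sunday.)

May 2061 begins on a Sunday, so the first Saturday is May 7 (6 days later).
The 4th Saturday is 3 weeks later: 7 + 21 = 28.

May 28, 2061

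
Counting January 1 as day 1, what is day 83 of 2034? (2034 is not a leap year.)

2034-03-24

January has 31 days (83 − 31 = 52 remain).
February has 28 days (52 − 28 = 24 remain).
24 into March → March 24.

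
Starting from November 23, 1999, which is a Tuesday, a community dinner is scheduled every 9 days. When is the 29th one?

The 29th occurrence is 28 intervals after the first: 28 × 9 = 252 days after November 23, 1999.
November has 30 days — 7 days to the end of November leaves 245.
December has 31 days (214 left).
January has 31 days (183 left).
February has 29 days (154 left).
March has 31 days (123 left).
April has 30 days (93 left).
May has 31 days (62 left).
June has 30 days (32 left).
July has 31 days (1 left).
1 day into August → August 1, 2000.

August 1, 2000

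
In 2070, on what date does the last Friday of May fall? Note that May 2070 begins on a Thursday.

May 30, 2070

May 2070 begins on a Thursday, so the first Friday is May 2 (1 day later).
May 2070 has 31 days. Adding weeks: 2, 9, 16, 23, 30 — the last one ≤ 31 is the 30th.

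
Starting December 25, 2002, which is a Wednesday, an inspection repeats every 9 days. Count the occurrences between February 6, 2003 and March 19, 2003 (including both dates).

Occurrences land 9·i days after December 25, 2002 for i = 0, 1, 2, …
February 6, 2003 is 43 days after the start; 43 ÷ 9 = 4 remainder 7; since the remainder is 7, round up to i = 5. First occurrence in the window: #6 on February 8, 2003 (5×9 = 45 days in).
March 19, 2003 is 84 days after the start; 84 ÷ 9 = 9 remainder 3. Last occurrence in the window: #10 on March 16, 2003.
Occurrences #6 through #10: 5 in total.

5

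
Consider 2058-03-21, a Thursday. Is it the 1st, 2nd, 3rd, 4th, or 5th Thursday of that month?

Day 21 falls in week ⌈21/7⌉ of the month.
Days 1–7 hold the 1st Thursday, 8–14 the 2nd, 15–21 the 3rd, 22–28 the 4th, 29–31 the 5th.
21 is in the range for the 3rd.

3rd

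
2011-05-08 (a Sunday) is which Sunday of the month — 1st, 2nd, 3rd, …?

2nd

Day 8 falls in week ⌈8/7⌉ of the month.
Days 1–7 hold the 1st Sunday, 8–14 the 2nd, 15–21 the 3rd, 22–28 the 4th, 29–31 the 5th.
8 is in the range for the 2nd.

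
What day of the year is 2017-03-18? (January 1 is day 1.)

77

Days in months before March: 31 + 28 = 59.
Plus 18 days into March → day 77.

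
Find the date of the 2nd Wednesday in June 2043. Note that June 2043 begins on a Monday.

June 2043 begins on a Monday, so the first Wednesday is June 3 (2 days later).
The 2nd Wednesday is 1 weeks later: 3 + 7 = 10.

2043-06-10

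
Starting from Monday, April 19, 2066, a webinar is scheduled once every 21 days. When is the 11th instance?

The 11th occurrence is 10 intervals after the first: 10 × 21 = 210 days after April 19, 2066.
April has 30 days — 11 days to the end of April leaves 199.
May has 31 days (168 left).
June has 30 days (138 left).
July has 31 days (107 left).
August has 31 days (76 left).
September has 30 days (46 left).
October has 31 days (15 left).
15 days into November → November 15, 2066.

November 15, 2066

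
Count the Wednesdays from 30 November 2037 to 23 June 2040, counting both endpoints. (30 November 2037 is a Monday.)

134

30 November 2037 is a Monday; the first Wednesday on or after it is 2 December 2037 (2 days later).
From 2 December 2037 to 23 June 2040: 29 + 365 + 365 + 175 = 934 days (rest of 2037, 2038, 2039, to 23 June 2040 in 2040).
934 ÷ 7 = 133 full weeks with remainder 3, so 133 more Wednesdays after the first → 134.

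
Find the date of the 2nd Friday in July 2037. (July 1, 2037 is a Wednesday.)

July 2037 begins on a Wednesday, so the first Friday is July 3 (2 days later).
The 2nd Friday is 1 weeks later: 3 + 7 = 10.

10 July 2037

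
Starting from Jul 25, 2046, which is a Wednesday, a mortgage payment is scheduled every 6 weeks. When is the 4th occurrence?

Nov 28, 2046

The 4th occurrence is 3 intervals after the first: 3 × 42 = 126 days after Jul 25, 2046.
Jul has 31 days — 6 days to the end of Jul leaves 120.
Aug has 31 days (89 left).
Sep has 30 days (59 left).
Oct has 31 days (28 left).
28 days into Nov → Nov 28, 2046.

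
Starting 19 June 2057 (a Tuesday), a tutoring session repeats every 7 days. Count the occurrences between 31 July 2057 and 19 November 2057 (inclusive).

Occurrences land 7·i days after 19 June 2057 for i = 0, 1, 2, …
31 July 2057 is 42 days after the start; 42 ÷ 7 = 6 remainder 0. First occurrence in the window: #7 on 31 July 2057 (6×7 = 42 days in).
19 November 2057 is 153 days after the start; 153 ÷ 7 = 21 remainder 6. Last occurrence in the window: #22 on 13 November 2057.
Occurrences #7 through #22: 16 in total.

16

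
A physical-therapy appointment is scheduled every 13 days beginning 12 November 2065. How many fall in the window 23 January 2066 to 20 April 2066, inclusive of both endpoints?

7

Occurrences land 13·i days after 12 November 2065 for i = 0, 1, 2, …
23 January 2066 is 72 days after the start; 72 ÷ 13 = 5 remainder 7; since the remainder is 7, round up to i = 6. First occurrence in the window: #7 on 29 January 2066 (6×13 = 78 days in).
20 April 2066 is 159 days after the start; 159 ÷ 13 = 12 remainder 3. Last occurrence in the window: #13 on 17 April 2066.
Occurrences #7 through #13: 7 in total.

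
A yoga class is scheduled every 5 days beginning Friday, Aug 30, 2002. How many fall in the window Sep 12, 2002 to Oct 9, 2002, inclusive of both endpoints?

6

Occurrences land 5·i days after Aug 30, 2002 for i = 0, 1, 2, …
Sep 12, 2002 is 13 days after the start; 13 ÷ 5 = 2 remainder 3; since the remainder is 3, round up to i = 3. First occurrence in the window: #4 on Sep 14, 2002 (3×5 = 15 days in).
Oct 9, 2002 is 40 days after the start; 40 ÷ 5 = 8 remainder 0. Last occurrence in the window: #9 on Oct 9, 2002.
Occurrences #4 through #9: 6 in total.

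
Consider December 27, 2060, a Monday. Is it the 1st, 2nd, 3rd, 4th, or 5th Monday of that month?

Day 27 falls in week ⌈27/7⌉ of the month.
Days 1–7 hold the 1st Monday, 8–14 the 2nd, 15–21 the 3rd, 22–28 the 4th, 29–31 the 5th.
27 is in the range for the 4th.

4th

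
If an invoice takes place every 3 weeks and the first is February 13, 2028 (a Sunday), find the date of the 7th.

The 7th occurrence is 6 intervals after the first: 6 × 21 = 126 days after February 13, 2028.
February has 29 days — 16 days to the end of February leaves 110.
March has 31 days (79 left).
April has 30 days (49 left).
May has 31 days (18 left).
18 days into June → June 18, 2028.

June 18, 2028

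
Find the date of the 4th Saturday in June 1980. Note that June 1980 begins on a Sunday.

June 28, 1980

June 1980 begins on a Sunday, so the first Saturday is June 7 (6 days later).
The 4th Saturday is 3 weeks later: 7 + 21 = 28.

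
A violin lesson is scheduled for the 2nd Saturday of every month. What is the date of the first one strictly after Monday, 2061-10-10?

October 2061 starts on a Saturday; its first Saturday is the 1st, so the 2nd Saturday is the 8th — 2061-10-08.
That is not after 2061-10-10, so look at November 2061.
November 2061 starts on a Tuesday; its first Saturday is the 5th, so the 2nd Saturday is the 12th — 2061-11-12.

2061-11-12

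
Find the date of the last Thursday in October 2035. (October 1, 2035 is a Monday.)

October 2035 begins on a Monday, so the first Thursday is October 4 (3 days later).
October 2035 has 31 days. Adding weeks: 4, 11, 18, 25 — the last one ≤ 31 is the 25th.

2035-10-25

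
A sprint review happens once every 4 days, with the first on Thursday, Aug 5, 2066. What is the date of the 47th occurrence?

Feb 5, 2067

The 47th occurrence is 46 intervals after the first: 46 × 4 = 184 days after Aug 5, 2066.
Aug has 31 days — 26 days to the end of Aug leaves 158.
Sep has 30 days (128 left).
Oct has 31 days (97 left).
Nov has 30 days (67 left).
Dec has 31 days (36 left).
Jan has 31 days (5 left).
5 days into Feb → Feb 5, 2067.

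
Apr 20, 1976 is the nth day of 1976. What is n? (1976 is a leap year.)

Days in months before Apr: 31 + 29 + 31 = 91.
Plus 20 days into Apr → day 111.

111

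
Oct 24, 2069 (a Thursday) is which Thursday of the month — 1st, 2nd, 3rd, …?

Day 24 falls in week ⌈24/7⌉ of the month.
Days 1–7 hold the 1st Thursday, 8–14 the 2nd, 15–21 the 3rd, 22–28 the 4th, 29–31 the 5th.
24 is in the range for the 4th.

4th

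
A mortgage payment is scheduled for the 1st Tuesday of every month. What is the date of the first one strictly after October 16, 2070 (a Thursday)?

November 4, 2070

October 2070 starts on a Wednesday, so its 1st Tuesday is October 7, 2070 (6 days in).
That is not after October 16, 2070, so look at November 2070.
November 2070 starts on a Saturday, so its 1st Tuesday is November 4, 2070 (3 days in).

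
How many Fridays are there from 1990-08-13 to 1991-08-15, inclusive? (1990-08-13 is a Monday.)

52

1990-08-13 is a Monday; the first Friday on or after it is 1990-08-17 (4 days later).
From 1990-08-17 to 1991-08-15: 136 + 227 = 363 days (rest of 1990, to 1991-08-15 in 1991).
363 ÷ 7 = 51 full weeks with remainder 6, so 51 more Fridays after the first → 52.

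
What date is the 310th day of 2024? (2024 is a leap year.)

January has 31 days (310 − 31 = 279 remain).
February has 29 days (279 − 29 = 250 remain).
March has 31 days (250 − 31 = 219 remain).
April has 30 days (219 − 30 = 189 remain).
May has 31 days (189 − 31 = 158 remain).
June has 30 days (158 − 30 = 128 remain).
July has 31 days (128 − 31 = 97 remain).
August has 31 days (97 − 31 = 66 remain).
September has 30 days (66 − 30 = 36 remain).
October has 31 days (36 − 31 = 5 remain).
5 into November → November 5.

2024-11-05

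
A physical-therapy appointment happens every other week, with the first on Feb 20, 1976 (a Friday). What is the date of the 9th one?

Jun 11, 1976

The 9th occurrence is 8 intervals after the first: 8 × 14 = 112 days after Feb 20, 1976.
Feb has 29 days — 9 days to the end of Feb leaves 103.
Mar has 31 days (72 left).
Apr has 30 days (42 left).
May has 31 days (11 left).
11 days into Jun → Jun 11, 1976.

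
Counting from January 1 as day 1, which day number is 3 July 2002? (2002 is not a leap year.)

184

Days in months before July: 31 + 28 + 31 + 30 + 31 + 30 = 181.
Plus 3 days into July → day 184.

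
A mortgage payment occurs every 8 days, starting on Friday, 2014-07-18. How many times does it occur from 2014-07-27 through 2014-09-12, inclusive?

6

Occurrences land 8·i days after 2014-07-18 for i = 0, 1, 2, …
2014-07-27 is 9 days after the start; 9 ÷ 8 = 1 remainder 1; since the remainder is 1, round up to i = 2. First occurrence in the window: #3 on 2014-08-03 (2×8 = 16 days in).
2014-09-12 is 56 days after the start; 56 ÷ 8 = 7 remainder 0. Last occurrence in the window: #8 on 2014-09-12.
Occurrences #3 through #8: 6 in total.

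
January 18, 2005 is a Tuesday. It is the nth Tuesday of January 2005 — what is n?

3rd

Day 18 falls in week ⌈18/7⌉ of the month.
Days 1–7 hold the 1st Tuesday, 8–14 the 2nd, 15–21 the 3rd, 22–28 the 4th, 29–31 the 5th.
18 is in the range for the 3rd.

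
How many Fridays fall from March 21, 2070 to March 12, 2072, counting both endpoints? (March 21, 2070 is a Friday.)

March 21, 2070 is a Friday; the first Friday on or after it is March 21, 2070.
From March 21, 2070 to March 12, 2072: 285 + 365 + 72 = 722 days (rest of 2070, 2071, to March 12, 2072 in 2072).
722 ÷ 7 = 103 full weeks with remainder 1, so 103 more Fridays after the first → 104.

104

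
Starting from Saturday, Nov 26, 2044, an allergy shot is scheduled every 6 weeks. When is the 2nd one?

The 2nd occurrence is 1 interval after the first: 1 × 42 = 42 days after Nov 26, 2044.
Nov has 30 days — 4 days to the end of Nov leaves 38.
Dec has 31 days (7 left).
7 days into Jan → Jan 7, 2045.

Jan 7, 2045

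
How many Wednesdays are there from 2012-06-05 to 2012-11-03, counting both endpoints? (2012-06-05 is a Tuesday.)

22

2012-06-05 is a Tuesday; the first Wednesday on or after it is 2012-06-06 (1 day later).
From 2012-06-06 to 2012-11-03: 24 + 31 + 31 + 30 + 31 + 3 = 150 days (rest of June, July, August, September, October, November).
150 ÷ 7 = 21 full weeks with remainder 3, so 21 more Wednesdays after the first → 22.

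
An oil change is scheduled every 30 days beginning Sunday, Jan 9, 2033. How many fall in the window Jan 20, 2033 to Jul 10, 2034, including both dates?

18

Occurrences land 30·i days after Jan 9, 2033 for i = 0, 1, 2, …
Jan 20, 2033 is 11 days after the start; 11 ÷ 30 = 0 remainder 11; since the remainder is 11, round up to i = 1. First occurrence in the window: #2 on Feb 8, 2033 (1×30 = 30 days in).
Jul 10, 2034 is 547 days after the start; 547 ÷ 30 = 18 remainder 7. Last occurrence in the window: #19 on Jul 3, 2034.
Occurrences #2 through #19: 18 in total.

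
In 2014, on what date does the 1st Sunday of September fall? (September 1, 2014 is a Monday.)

September 2014 begins on a Monday, so the first Sunday is September 7 (6 days later).

September 7, 2014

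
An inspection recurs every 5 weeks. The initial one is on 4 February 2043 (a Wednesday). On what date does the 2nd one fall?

The 2nd occurrence is 1 interval after the first: 1 × 35 = 35 days after 4 February 2043.
February has 28 days — 24 days to the end of February leaves 11.
11 days into March → 11 March 2043.

11 March 2043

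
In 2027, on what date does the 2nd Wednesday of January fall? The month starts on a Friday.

13 January 2027

January 2027 begins on a Friday, so the first Wednesday is January 6 (5 days later).
The 2nd Wednesday is 1 weeks later: 6 + 7 = 13.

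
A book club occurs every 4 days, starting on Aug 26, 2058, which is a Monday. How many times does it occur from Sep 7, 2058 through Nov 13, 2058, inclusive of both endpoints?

17

Occurrences land 4·i days after Aug 26, 2058 for i = 0, 1, 2, …
Sep 7, 2058 is 12 days after the start; 12 ÷ 4 = 3 remainder 0. First occurrence in the window: #4 on Sep 7, 2058 (3×4 = 12 days in).
Nov 13, 2058 is 79 days after the start; 79 ÷ 4 = 19 remainder 3. Last occurrence in the window: #20 on Nov 10, 2058.
Occurrences #4 through #20: 17 in total.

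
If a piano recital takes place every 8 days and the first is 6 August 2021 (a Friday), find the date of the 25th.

14 February 2022

The 25th occurrence is 24 intervals after the first: 24 × 8 = 192 days after 6 August 2021.
August has 31 days — 25 days to the end of August leaves 167.
September has 30 days (137 left).
October has 31 days (106 left).
November has 30 days (76 left).
December has 31 days (45 left).
January has 31 days (14 left).
14 days into February → 14 February 2022.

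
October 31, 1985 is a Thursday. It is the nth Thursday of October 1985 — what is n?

5th

Day 31 falls in week ⌈31/7⌉ of the month.
Days 1–7 hold the 1st Thursday, 8–14 the 2nd, 15–21 the 3rd, 22–28 the 4th, 29–31 the 5th.
31 is in the range for the 5th.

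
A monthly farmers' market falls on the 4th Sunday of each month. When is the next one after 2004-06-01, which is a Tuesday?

2004-06-27

June 2004 starts on a Tuesday; its first Sunday is the 6th, so the 4th Sunday is the 27th — 2004-06-27.
2004-06-27 is after 2004-06-01, so that is the next one.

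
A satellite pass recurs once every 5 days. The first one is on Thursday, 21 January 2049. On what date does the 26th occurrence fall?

26 May 2049

The 26th occurrence is 25 intervals after the first: 25 × 5 = 125 days after 21 January 2049.
January has 31 days — 10 days to the end of January leaves 115.
February has 28 days (87 left).
March has 31 days (56 left).
April has 30 days (26 left).
26 days into May → 26 May 2049.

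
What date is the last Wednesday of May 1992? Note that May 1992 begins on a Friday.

May 1992 begins on a Friday, so the first Wednesday is May 6 (5 days later).
May 1992 has 31 days. Adding weeks: 6, 13, 20, 27 — the last one ≤ 31 is the 27th.

27 May 1992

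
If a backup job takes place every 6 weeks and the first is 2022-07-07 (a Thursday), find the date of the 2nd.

The 2nd occurrence is 1 interval after the first: 1 × 42 = 42 days after 2022-07-07.
July has 31 days — 24 days to the end of July leaves 18.
18 days into August → 2022-08-18.

2022-08-18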